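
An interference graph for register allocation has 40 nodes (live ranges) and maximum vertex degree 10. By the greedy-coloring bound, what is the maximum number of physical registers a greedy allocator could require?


Greedy coloring never needs more than (max_degree + 1) colors: when coloring a vertex, at most max_degree neighbors are already colored.
Upper bound = 10 + 1 = 11

11


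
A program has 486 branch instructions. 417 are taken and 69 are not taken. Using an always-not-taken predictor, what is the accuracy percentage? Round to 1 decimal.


Predictor: always-not-taken
Correct predictions = 69
Accuracy = 69 / 486 * 100 = 14.2%

14.2


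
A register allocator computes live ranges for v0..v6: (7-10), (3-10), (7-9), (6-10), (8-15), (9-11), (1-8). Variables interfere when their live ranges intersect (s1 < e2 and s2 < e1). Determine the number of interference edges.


Check all pairs for overlapping intervals.
Two intervals (s1,e1) and (s2,e2) overlap if s1 < e2 and s2 < e1.
v0 (7-10) vs v1..v6: overlaps v1, v2, v3, v4, v5, v6 -> 6
v1 (3-10) vs v2..v6: overlaps v2, v3, v4, v5, v6 -> 5
v2 (7-9) vs v3..v6: overlaps v3, v4, v6 -> 3
v3 (6-10) vs v4..v6: overlaps v4, v5, v6 -> 3
v4 (8-15) vs v5..v6: overlaps v5 -> 1
v5 (9-11) vs v6: overlaps none -> 0
Total overlapping pairs = 6 + 5 + 3 + 3 + 1 + 0 = 18

18


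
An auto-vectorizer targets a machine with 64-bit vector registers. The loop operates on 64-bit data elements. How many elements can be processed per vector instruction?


Width = SIMD bits / data type bits
= 64 / 64 = 1

1


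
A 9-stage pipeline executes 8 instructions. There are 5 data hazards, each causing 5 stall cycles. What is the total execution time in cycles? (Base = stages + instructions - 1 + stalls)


Base cycles = 9 + 8 - 1 = 16
Total stalls = 5 * 5 = 25
Total = 16 + 25 = 41

41


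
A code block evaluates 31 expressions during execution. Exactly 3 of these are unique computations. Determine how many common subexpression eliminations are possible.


CSE count = total expressions - unique expressions
= 31 - 3 = 28

28


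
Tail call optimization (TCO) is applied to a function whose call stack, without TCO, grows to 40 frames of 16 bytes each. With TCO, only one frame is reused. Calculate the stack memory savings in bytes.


Without TCO: 40 * 16 = 640 bytes
With TCO: reuse 1 frame = 16 bytes
Savings = 640 - 16 = 624

624


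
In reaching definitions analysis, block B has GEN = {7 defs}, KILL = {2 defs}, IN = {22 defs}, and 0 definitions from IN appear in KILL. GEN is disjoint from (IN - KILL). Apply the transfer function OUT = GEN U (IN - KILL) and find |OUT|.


IN - KILL: 22 - 0 = 22 surviving definitions
OUT = GEN + surviving = 7 + 22 = 29

29


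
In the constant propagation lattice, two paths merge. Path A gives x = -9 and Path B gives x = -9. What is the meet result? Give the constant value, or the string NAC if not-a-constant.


Meet operation: if both paths give the same constant, result is that constant; if they differ, result is NAC (not-a-constant).
Path A: -9, Path B: -9 -> equal
Result: constant -> -9

-9


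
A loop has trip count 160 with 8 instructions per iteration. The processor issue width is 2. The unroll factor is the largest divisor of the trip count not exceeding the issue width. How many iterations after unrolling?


Largest divisor of 160 <= 2 is 2
New iterations = 160 / 2 = 80

80


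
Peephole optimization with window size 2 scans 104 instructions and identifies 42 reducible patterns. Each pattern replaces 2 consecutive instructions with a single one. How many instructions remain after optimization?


Each match removes 1 instructions.
Total removed = 42 * 1 = 42
Remaining = 104 - 42 = 62

62


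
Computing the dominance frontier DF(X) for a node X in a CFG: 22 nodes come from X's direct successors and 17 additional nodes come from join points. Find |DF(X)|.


DF(X) = direct successor contributions + join point contributions
= 22 + 17 = 39

39


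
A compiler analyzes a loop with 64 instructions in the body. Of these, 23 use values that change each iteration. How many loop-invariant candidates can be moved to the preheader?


Invariant candidates = total - loop-dependent
= 64 - 23 = 41

41


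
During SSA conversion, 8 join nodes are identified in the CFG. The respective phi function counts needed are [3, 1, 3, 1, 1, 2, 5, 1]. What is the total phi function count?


Total phi functions = sum of phi functions at each join node
= 3 + 1 + 3 + 1 + 1 + 2 + 5 + 1 = 17

17


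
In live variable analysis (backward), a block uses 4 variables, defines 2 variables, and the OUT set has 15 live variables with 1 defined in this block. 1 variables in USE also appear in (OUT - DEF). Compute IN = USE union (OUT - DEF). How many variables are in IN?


OUT - DEF: 15 - 1 = 14
|IN| = |USE| + |OUT - DEF| - |USE ∩ (OUT - DEF)| = 4 + 14 - 1 = 17

17


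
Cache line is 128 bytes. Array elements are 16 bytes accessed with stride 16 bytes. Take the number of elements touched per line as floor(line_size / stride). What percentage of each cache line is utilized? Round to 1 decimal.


Elements per cache line = floor(128 / 16) = 8
Bytes used = 8 * 16 = 128
Utilization = 128 / 128 * 100 = 100.0%

100.0


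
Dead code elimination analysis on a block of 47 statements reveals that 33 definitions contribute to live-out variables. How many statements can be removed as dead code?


Dead code = total statements - live definitions
= 47 - 33 = 14

14


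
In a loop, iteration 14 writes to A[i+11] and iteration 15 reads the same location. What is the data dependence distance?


Distance = read iteration - write iteration
= 15 - 14 = 1

1


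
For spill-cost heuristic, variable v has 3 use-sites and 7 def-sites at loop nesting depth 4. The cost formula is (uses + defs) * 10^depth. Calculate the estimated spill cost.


uses + defs = 3 + 7 = 10
10^4 = 10000
Spill cost = 10 * 10000 = 100000

100000


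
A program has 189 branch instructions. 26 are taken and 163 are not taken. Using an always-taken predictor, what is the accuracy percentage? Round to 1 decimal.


Predictor: always-taken
Correct predictions = 26
Accuracy = 26 / 189 * 100 = 13.8%

13.8


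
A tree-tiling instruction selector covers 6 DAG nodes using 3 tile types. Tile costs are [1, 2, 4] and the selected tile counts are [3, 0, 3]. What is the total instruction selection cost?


Total cost = sum(count_i * cost_i)
= 3*1 + 0*2 + 3*4
= 15

15


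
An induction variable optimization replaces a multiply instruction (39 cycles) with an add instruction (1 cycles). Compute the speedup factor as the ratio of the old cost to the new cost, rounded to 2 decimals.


Ratio = mult_cost / add_cost = 39 / 1 = 39.0

39.0


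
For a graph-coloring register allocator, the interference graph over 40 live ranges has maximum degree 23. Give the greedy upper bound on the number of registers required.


Greedy coloring never needs more than (max_degree + 1) colors: when coloring a vertex, at most max_degree neighbors are already colored.
Upper bound = 23 + 1 = 24

24


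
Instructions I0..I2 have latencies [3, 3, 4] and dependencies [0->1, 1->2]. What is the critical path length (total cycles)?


Compute longest path through dependency graph: dist(Ik) = max over predecessors of dist + latency(Ik).
dist(I0) = latency 3 = 3
dist(I1) = dist(I0) + 3 = 3 + 3 = 6
dist(I2) = dist(I1) + 4 = 6 + 4 = 10
Critical path = max dist = 10

10


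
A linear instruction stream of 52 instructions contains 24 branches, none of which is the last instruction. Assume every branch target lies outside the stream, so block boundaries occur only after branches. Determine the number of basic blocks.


With no in-sequence branch targets, the leaders are the first instruction plus the instruction after each branch.
Number of basic blocks = branches + 1
= 24 + 1 = 25

25


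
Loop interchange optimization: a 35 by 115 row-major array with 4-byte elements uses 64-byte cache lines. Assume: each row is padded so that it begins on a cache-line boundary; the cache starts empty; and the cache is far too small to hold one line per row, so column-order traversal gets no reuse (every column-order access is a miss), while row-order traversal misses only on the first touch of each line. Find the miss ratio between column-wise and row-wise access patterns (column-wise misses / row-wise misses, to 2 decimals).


Each row occupies 115 * 4 = 460 bytes and starts on a line boundary, so it spans ceil(460 / 64) = 8 cache lines.
Row-major traversal misses (one per line touched): 35 * ceil(115 * 4 / 64) = 280
Column-major traversal misses (no reuse, every access misses): 35 * 115 = 4025
Ratio = 4025 / 280 = 14.38

14.38


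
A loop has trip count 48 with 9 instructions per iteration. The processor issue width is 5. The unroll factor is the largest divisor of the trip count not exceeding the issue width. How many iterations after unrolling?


Largest divisor of 48 <= 5 is 4
New iterations = 48 / 4 = 12

12


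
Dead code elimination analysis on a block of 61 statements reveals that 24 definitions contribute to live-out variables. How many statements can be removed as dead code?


Dead code = total statements - live definitions
= 61 - 24 = 37

37


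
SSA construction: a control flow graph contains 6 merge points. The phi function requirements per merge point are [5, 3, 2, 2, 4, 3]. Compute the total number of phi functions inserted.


Total phi functions = sum of phi functions at each join node
= 5 + 3 + 2 + 2 + 4 + 3 = 19

19


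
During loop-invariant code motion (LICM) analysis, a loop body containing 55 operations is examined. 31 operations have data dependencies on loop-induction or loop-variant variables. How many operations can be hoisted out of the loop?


Invariant candidates = total - loop-dependent
= 55 - 31 = 24

24


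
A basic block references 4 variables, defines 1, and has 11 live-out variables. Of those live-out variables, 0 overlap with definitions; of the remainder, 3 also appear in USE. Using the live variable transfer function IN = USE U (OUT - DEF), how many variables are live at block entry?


OUT - DEF: 11 - 0 = 11
|IN| = |USE| + |OUT - DEF| - |USE ∩ (OUT - DEF)| = 4 + 11 - 3 = 12

12


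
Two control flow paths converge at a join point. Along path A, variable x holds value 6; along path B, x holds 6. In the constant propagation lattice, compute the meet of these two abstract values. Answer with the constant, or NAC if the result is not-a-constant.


Meet operation: if both paths give the same constant, result is that constant; if they differ, result is NAC (not-a-constant).
Path A: 6, Path B: 6 -> equal
Result: constant -> 6

6


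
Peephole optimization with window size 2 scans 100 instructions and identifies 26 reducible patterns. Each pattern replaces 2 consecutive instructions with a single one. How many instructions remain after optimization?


Each match removes 1 instructions.
Total removed = 26 * 1 = 26
Remaining = 100 - 26 = 74

74


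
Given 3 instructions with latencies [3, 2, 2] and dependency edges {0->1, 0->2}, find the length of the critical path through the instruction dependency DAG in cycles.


Compute longest path through dependency graph: dist(Ik) = max over predecessors of dist + latency(Ik).
dist(I0) = latency 3 = 3
dist(I1) = dist(I0) + 2 = 3 + 2 = 5
dist(I2) = dist(I0) + 2 = 3 + 2 = 5
Critical path = max dist = 5

5


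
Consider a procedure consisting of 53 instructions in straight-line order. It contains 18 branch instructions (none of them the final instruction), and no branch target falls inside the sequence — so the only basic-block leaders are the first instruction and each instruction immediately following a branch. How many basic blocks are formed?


With no in-sequence branch targets, the leaders are the first instruction plus the instruction after each branch.
Number of basic blocks = branches + 1
= 18 + 1 = 19

19


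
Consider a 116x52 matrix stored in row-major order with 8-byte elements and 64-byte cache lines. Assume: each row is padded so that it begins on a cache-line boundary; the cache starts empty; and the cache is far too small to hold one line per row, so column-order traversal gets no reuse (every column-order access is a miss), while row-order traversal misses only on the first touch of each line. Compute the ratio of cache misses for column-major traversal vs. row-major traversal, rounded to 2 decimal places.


Each row occupies 52 * 8 = 416 bytes and starts on a line boundary, so it spans ceil(416 / 64) = 7 cache lines.
Row-major traversal misses (one per line touched): 116 * ceil(52 * 8 / 64) = 812
Column-major traversal misses (no reuse, every access misses): 116 * 52 = 6032
Ratio = 6032 / 812 = 7.43

7.43


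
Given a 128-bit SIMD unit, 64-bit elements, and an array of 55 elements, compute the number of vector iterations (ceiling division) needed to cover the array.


Width = 128 / 64 = 2 elements per vector op
Iterations = ceil(55 / 2) = 28

28


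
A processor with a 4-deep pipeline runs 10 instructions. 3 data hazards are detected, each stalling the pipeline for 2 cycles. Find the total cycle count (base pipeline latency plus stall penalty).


Base cycles = 4 + 10 - 1 = 13
Total stalls = 3 * 2 = 6
Total = 13 + 6 = 19

19


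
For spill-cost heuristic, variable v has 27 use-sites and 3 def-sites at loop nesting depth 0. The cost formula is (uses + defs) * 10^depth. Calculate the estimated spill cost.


uses + defs = 27 + 3 = 30
10^0 = 1
Spill cost = 30 * 1 = 30

30


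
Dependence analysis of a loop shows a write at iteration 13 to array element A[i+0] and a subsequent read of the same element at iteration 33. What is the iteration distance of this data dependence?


Distance = read iteration - write iteration
= 33 - 13 = 20

20


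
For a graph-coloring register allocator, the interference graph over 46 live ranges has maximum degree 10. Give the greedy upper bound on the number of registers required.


Greedy coloring never needs more than (max_degree + 1) colors: when coloring a vertex, at most max_degree neighbors are already colored.
Upper bound = 10 + 1 = 11

11


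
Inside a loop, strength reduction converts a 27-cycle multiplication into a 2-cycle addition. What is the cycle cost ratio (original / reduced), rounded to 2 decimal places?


Ratio = mult_cost / add_cost = 27 / 2 = 13.5

13.5


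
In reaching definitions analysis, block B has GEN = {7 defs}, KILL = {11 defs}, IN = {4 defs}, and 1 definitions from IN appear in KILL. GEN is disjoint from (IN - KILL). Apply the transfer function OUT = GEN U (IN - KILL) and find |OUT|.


IN - KILL: 4 - 1 = 3 surviving definitions
OUT = GEN + surviving = 7 + 3 = 10

10


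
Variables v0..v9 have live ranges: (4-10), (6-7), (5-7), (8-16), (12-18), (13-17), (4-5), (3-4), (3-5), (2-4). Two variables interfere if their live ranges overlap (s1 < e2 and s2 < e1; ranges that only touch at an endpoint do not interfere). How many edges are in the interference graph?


Check all pairs for overlapping intervals.
Two intervals (s1,e1) and (s2,e2) overlap if s1 < e2 and s2 < e1.
v0 (4-10) vs v1..v9: overlaps v1, v2, v3, v6, v8 -> 5
v1 (6-7) vs v2..v9: overlaps v2 -> 1
v2 (5-7) vs v3..v9: overlaps none -> 0
v3 (8-16) vs v4..v9: overlaps v4, v5 -> 2
v4 (12-18) vs v5..v9: overlaps v5 -> 1
v5 (13-17) vs v6..v9: overlaps none -> 0
v6 (4-5) vs v7..v9: overlaps v8 -> 1
v7 (3-4) vs v8..v9: overlaps v8, v9 -> 2
v8 (3-5) vs v9: overlaps v9 -> 1
Total overlapping pairs = 5 + 1 + 0 + 2 + 1 + 0 + 1 + 2 + 1 = 13

13


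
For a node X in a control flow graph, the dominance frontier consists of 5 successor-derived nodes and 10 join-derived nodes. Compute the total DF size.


DF(X) = direct successor contributions + join point contributions
= 5 + 10 = 15

15


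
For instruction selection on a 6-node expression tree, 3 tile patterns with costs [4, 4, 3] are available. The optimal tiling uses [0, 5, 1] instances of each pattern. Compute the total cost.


Total cost = sum(count_i * cost_i)
= 0*4 + 5*4 + 1*3
= 23

23


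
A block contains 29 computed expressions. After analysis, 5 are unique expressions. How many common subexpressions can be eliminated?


CSE count = total expressions - unique expressions
= 29 - 5 = 24

24


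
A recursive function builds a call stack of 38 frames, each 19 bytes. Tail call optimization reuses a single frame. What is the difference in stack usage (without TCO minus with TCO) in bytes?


Without TCO: 38 * 19 = 722 bytes
With TCO: reuse 1 frame = 19 bytes
Savings = 722 - 19 = 703

703


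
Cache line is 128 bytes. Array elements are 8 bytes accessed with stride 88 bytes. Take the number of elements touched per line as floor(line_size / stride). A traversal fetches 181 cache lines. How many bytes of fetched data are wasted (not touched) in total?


Elements per line = floor(128 / 88) = 1
Bytes used per line = 1 * 8 = 8
Wasted per line = 128 - 8 = 120
Total wasted = 120 * 181 = 21720

21720


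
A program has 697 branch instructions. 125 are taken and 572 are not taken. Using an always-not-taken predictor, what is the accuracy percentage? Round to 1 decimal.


Predictor: always-not-taken
Correct predictions = 572
Accuracy = 572 / 697 * 100 = 82.1%

82.1


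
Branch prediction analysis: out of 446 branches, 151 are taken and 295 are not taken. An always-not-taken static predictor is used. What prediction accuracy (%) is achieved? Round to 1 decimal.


Predictor: always-not-taken
Correct predictions = 295
Accuracy = 295 / 446 * 100 = 66.1%

66.1


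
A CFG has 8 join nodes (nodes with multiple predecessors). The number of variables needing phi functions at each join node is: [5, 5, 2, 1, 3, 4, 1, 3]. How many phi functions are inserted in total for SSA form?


Total phi functions = sum of phi functions at each join node
= 5 + 5 + 2 + 1 + 3 + 4 + 1 + 3 = 24

24


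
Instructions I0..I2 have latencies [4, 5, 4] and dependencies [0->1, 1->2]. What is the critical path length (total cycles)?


Compute longest path through dependency graph: dist(Ik) = max over predecessors of dist + latency(Ik).
dist(I0) = latency 4 = 4
dist(I1) = dist(I0) + 5 = 4 + 5 = 9
dist(I2) = dist(I1) + 4 = 9 + 4 = 13
Critical path = max dist = 13

13


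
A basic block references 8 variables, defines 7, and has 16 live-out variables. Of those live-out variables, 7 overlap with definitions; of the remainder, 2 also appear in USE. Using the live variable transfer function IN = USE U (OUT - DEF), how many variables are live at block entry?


OUT - DEF: 16 - 7 = 9
|IN| = |USE| + |OUT - DEF| - |USE ∩ (OUT - DEF)| = 8 + 9 - 2 = 15

15


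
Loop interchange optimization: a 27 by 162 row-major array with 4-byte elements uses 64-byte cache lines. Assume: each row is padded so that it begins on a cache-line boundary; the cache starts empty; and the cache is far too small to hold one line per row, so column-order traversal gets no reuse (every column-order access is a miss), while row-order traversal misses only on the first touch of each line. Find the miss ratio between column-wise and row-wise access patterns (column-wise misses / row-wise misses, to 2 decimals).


Each row occupies 162 * 4 = 648 bytes and starts on a line boundary, so it spans ceil(648 / 64) = 11 cache lines.
Row-major traversal misses (one per line touched): 27 * ceil(162 * 4 / 64) = 297
Column-major traversal misses (no reuse, every access misses): 27 * 162 = 4374
Ratio = 4374 / 297 = 14.73

14.73


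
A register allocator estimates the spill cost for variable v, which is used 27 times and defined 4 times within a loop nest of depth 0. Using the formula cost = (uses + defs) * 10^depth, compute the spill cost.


uses + defs = 27 + 4 = 31
10^0 = 1
Spill cost = 31 * 1 = 31

31


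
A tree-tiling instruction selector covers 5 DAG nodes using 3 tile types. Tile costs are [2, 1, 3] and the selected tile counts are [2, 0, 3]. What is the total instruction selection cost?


Total cost = sum(count_i * cost_i)
= 2*2 + 0*1 + 3*3
= 13

13


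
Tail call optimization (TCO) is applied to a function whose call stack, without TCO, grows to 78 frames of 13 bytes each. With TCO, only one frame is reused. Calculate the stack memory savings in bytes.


Without TCO: 78 * 13 = 1014 bytes
With TCO: reuse 1 frame = 13 bytes
Savings = 1014 - 13 = 1001

1001


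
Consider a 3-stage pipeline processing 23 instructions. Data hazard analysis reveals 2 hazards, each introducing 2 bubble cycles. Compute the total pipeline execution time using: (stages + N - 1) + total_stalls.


Base cycles = 3 + 23 - 1 = 25
Total stalls = 2 * 2 = 4
Total = 25 + 4 = 29

29


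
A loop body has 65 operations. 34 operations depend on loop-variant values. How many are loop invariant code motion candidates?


Invariant candidates = total - loop-dependent
= 65 - 34 = 31

31


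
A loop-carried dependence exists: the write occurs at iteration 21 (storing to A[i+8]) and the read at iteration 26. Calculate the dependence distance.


Distance = read iteration - write iteration
= 26 - 21 = 5

5


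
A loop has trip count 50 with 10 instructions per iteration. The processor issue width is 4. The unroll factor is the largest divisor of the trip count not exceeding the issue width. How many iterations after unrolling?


Largest divisor of 50 <= 4 is 2
New iterations = 50 / 2 = 25

25


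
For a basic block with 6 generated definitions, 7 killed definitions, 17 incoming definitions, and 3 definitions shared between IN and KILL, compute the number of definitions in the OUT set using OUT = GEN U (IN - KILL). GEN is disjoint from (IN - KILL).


IN - KILL: 17 - 3 = 14 surviving definitions
OUT = GEN + surviving = 6 + 14 = 20

20


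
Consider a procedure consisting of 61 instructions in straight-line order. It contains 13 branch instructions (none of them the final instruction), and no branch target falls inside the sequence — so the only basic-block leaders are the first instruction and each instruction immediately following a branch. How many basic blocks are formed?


With no in-sequence branch targets, the leaders are the first instruction plus the instruction after each branch.
Number of basic blocks = branches + 1
= 13 + 1 = 14

14


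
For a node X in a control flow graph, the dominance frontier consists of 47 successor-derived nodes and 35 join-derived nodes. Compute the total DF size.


DF(X) = direct successor contributions + join point contributions
= 47 + 35 = 82

82


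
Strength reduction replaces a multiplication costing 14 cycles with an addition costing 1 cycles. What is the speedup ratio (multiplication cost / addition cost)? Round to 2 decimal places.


Ratio = mult_cost / add_cost = 14 / 1 = 14.0

14.0


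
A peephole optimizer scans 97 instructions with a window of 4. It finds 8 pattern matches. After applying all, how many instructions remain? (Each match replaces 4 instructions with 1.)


Each match removes 3 instructions.
Total removed = 8 * 3 = 24
Remaining = 97 - 24 = 73

73


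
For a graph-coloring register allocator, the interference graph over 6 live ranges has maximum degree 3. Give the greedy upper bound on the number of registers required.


Greedy coloring never needs more than (max_degree + 1) colors: when coloring a vertex, at most max_degree neighbors are already colored.
Upper bound = 3 + 1 = 4

4


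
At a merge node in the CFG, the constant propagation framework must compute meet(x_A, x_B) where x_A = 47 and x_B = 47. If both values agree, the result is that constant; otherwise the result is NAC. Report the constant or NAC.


Meet operation: if both paths give the same constant, result is that constant; if they differ, result is NAC (not-a-constant).
Path A: 47, Path B: 47 -> equal
Result: constant -> 47

47


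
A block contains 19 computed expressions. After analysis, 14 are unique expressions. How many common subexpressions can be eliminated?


CSE count = total expressions - unique expressions
= 19 - 14 = 5

5


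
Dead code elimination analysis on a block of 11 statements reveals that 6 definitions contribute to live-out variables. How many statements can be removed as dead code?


Dead code = total statements - live definitions
= 11 - 6 = 5

5


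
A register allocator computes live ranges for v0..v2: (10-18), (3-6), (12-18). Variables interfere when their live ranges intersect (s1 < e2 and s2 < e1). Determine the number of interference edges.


Check all pairs for overlapping intervals.
Two intervals (s1,e1) and (s2,e2) overlap if s1 < e2 and s2 < e1.
v0 (10-18) vs v1..v2: overlaps v2 -> 1
v1 (3-6) vs v2: overlaps none -> 0
Total overlapping pairs = 1 + 0 = 1

1


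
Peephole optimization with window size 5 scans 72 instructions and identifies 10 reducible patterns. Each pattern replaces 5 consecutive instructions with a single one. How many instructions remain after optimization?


Each match removes 4 instructions.
Total removed = 10 * 4 = 40
Remaining = 72 - 40 = 32

32


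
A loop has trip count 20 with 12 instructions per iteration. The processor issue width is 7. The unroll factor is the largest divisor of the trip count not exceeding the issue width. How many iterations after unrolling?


Largest divisor of 20 <= 7 is 5
New iterations = 20 / 5 = 4

4


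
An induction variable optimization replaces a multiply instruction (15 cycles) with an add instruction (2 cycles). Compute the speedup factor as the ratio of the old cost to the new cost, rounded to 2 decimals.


Ratio = mult_cost / add_cost = 15 / 2 = 7.5

7.5


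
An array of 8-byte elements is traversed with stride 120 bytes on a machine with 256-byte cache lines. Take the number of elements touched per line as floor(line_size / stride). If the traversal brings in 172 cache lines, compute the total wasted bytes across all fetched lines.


Elements per line = floor(256 / 120) = 2
Bytes used per line = 2 * 8 = 16
Wasted per line = 256 - 16 = 240
Total wasted = 240 * 172 = 41280

41280


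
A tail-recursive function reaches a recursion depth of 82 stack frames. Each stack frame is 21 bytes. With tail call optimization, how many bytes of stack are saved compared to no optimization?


Without TCO: 82 * 21 = 1722 bytes
With TCO: reuse 1 frame = 21 bytes
Savings = 1722 - 21 = 1701

1701


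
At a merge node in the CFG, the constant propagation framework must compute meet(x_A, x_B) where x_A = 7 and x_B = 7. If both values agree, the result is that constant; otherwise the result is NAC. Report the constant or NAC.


Meet operation: if both paths give the same constant, result is that constant; if they differ, result is NAC (not-a-constant).
Path A: 7, Path B: 7 -> equal
Result: constant -> 7

7


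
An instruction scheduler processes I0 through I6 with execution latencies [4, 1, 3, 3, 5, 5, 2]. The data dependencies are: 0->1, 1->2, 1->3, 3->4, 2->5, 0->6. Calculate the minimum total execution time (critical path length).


Compute longest path through dependency graph: dist(Ik) = max over predecessors of dist + latency(Ik).
dist(I0) = latency 4 = 4
dist(I1) = dist(I0) + 1 = 4 + 1 = 5
dist(I2) = dist(I1) + 3 = 5 + 3 = 8
dist(I3) = dist(I1) + 3 = 5 + 3 = 8
dist(I4) = dist(I3) + 5 = 8 + 5 = 13
dist(I5) = dist(I2) + 5 = 8 + 5 = 13
dist(I6) = dist(I0) + 2 = 4 + 2 = 6
Critical path = max dist = 13

13


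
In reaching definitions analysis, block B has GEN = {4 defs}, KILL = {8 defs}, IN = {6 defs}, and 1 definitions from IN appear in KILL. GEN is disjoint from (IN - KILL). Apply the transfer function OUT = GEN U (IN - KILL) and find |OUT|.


IN - KILL: 6 - 1 = 5 surviving definitions
OUT = GEN + surviving = 4 + 5 = 9

9


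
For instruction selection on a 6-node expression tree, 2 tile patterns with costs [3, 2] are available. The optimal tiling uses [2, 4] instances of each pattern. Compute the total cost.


Total cost = sum(count_i * cost_i)
= 2*3 + 4*2
= 14

14


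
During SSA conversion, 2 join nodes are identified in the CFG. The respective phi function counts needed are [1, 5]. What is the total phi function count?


Total phi functions = sum of phi functions at each join node
= 1 + 5 = 6

6


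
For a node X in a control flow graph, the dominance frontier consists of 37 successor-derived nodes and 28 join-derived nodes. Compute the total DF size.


DF(X) = direct successor contributions + join point contributions
= 37 + 28 = 65

65


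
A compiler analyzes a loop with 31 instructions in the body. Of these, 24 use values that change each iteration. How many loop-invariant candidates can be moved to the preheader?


Invariant candidates = total - loop-dependent
= 31 - 24 = 7

7


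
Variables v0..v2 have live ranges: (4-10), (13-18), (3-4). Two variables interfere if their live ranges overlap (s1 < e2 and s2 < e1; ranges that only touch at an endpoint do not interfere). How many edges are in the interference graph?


Check all pairs for overlapping intervals.
Two intervals (s1,e1) and (s2,e2) overlap if s1 < e2 and s2 < e1.
v0 (4-10) vs v1..v2: overlaps none -> 0
v1 (13-18) vs v2: overlaps none -> 0
Total overlapping pairs = 0 + 0 = 0

0


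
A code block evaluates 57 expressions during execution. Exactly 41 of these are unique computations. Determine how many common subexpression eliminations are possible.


CSE count = total expressions - unique expressions
= 57 - 41 = 16

16


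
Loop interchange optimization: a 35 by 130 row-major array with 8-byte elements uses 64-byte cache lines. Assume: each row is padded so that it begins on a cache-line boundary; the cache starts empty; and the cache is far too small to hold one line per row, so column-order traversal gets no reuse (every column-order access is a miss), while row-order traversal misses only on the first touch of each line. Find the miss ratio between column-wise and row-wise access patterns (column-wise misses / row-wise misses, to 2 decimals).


Each row occupies 130 * 8 = 1040 bytes and starts on a line boundary, so it spans ceil(1040 / 64) = 17 cache lines.
Row-major traversal misses (one per line touched): 35 * ceil(130 * 8 / 64) = 595
Column-major traversal misses (no reuse, every access misses): 35 * 130 = 4550
Ratio = 4550 / 595 = 7.65

7.65


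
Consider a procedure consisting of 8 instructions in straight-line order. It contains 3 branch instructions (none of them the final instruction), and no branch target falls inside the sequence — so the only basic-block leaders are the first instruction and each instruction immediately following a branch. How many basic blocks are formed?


With no in-sequence branch targets, the leaders are the first instruction plus the instruction after each branch.
Number of basic blocks = branches + 1
= 3 + 1 = 4

4


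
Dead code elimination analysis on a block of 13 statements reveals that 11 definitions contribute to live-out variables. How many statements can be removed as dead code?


Dead code = total statements - live definitions
= 13 - 11 = 2

2


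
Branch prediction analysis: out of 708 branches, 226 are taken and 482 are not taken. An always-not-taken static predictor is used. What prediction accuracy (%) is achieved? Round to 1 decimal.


Predictor: always-not-taken
Correct predictions = 482
Accuracy = 482 / 708 * 100 = 68.1%

68.1


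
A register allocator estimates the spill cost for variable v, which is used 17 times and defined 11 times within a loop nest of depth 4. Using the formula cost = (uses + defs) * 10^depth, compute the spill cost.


uses + defs = 17 + 11 = 28
10^4 = 10000
Spill cost = 28 * 10000 = 280000

280000


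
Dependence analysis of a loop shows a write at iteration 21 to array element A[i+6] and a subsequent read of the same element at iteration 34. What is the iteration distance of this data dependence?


Distance = read iteration - write iteration
= 34 - 21 = 13

13


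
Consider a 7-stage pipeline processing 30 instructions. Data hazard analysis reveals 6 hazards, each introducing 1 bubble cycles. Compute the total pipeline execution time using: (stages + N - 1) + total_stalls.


Base cycles = 7 + 30 - 1 = 36
Total stalls = 6 * 1 = 6
Total = 36 + 6 = 42

42


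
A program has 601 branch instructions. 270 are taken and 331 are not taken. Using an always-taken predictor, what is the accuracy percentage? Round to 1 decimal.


Predictor: always-taken
Correct predictions = 270
Accuracy = 270 / 601 * 100 = 44.9%

44.9


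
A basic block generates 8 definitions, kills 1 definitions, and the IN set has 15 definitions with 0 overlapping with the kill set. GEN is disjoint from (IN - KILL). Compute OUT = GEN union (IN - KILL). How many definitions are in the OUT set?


IN - KILL: 15 - 0 = 15 surviving definitions
OUT = GEN + surviving = 8 + 15 = 23

23


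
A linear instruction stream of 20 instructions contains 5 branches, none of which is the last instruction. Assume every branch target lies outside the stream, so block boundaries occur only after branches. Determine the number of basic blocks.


With no in-sequence branch targets, the leaders are the first instruction plus the instruction after each branch.
Number of basic blocks = branches + 1
= 5 + 1 = 6

6


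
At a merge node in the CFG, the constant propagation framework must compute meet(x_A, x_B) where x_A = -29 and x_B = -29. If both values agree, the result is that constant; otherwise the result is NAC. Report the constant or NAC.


Meet operation: if both paths give the same constant, result is that constant; if they differ, result is NAC (not-a-constant).
Path A: -29, Path B: -29 -> equal
Result: constant -> -29

-29


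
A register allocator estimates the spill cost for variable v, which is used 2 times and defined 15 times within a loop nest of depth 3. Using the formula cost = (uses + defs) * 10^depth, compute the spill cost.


uses + defs = 2 + 15 = 17
10^3 = 1000
Spill cost = 17 * 1000 = 17000

17000


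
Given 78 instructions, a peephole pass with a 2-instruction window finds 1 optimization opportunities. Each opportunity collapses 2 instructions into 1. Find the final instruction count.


Each match removes 1 instructions.
Total removed = 1 * 1 = 1
Remaining = 78 - 1 = 77

77


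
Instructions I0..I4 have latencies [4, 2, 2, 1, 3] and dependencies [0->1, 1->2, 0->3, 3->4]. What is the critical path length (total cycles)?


Compute longest path through dependency graph: dist(Ik) = max over predecessors of dist + latency(Ik).
dist(I0) = latency 4 = 4
dist(I1) = dist(I0) + 2 = 4 + 2 = 6
dist(I2) = dist(I1) + 2 = 6 + 2 = 8
dist(I3) = dist(I0) + 1 = 4 + 1 = 5
dist(I4) = dist(I3) + 3 = 5 + 3 = 8
Critical path = max dist = 8

8


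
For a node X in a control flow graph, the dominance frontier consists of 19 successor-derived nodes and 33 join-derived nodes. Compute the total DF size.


DF(X) = direct successor contributions + join point contributions
= 19 + 33 = 52

52


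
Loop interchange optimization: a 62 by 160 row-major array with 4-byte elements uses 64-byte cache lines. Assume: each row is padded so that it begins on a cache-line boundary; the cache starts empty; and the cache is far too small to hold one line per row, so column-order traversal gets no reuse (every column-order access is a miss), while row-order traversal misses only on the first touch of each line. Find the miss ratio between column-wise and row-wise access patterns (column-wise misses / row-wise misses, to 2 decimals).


Each row occupies 160 * 4 = 640 bytes and starts on a line boundary, so it spans ceil(640 / 64) = 10 cache lines.
Row-major traversal misses (one per line touched): 62 * ceil(160 * 4 / 64) = 620
Column-major traversal misses (no reuse, every access misses): 62 * 160 = 9920
Ratio = 9920 / 620 = 16.0

16.0


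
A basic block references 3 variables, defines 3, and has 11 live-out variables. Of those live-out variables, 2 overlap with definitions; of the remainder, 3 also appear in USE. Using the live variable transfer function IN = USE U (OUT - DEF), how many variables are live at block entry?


OUT - DEF: 11 - 2 = 9
|IN| = |USE| + |OUT - DEF| - |USE ∩ (OUT - DEF)| = 3 + 9 - 3 = 9

9


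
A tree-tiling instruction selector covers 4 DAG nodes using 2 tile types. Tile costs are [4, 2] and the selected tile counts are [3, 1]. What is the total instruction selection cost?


Total cost = sum(count_i * cost_i)
= 3*4 + 1*2
= 14

14


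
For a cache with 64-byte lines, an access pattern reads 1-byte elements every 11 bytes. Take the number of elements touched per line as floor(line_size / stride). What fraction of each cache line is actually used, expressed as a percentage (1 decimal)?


Elements per cache line = floor(64 / 11) = 5
Bytes used = 5 * 1 = 5
Utilization = 5 / 64 * 100 = 7.8%

7.8


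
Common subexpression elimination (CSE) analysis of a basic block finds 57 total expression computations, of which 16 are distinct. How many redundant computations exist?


CSE count = total expressions - unique expressions
= 57 - 16 = 41

41


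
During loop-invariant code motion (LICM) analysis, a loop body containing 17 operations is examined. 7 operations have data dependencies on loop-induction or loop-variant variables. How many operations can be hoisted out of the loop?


Invariant candidates = total - loop-dependent
= 17 - 7 = 10

10


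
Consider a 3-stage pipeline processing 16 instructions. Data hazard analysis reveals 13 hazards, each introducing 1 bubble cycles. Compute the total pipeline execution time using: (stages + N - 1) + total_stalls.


Base cycles = 3 + 16 - 1 = 18
Total stalls = 13 * 1 = 13
Total = 18 + 13 = 31

31


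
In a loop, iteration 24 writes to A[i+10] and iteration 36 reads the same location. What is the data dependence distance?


Distance = read iteration - write iteration
= 36 - 24 = 12

12


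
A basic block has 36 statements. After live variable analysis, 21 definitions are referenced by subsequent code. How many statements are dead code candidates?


Dead code = total statements - live definitions
= 36 - 21 = 15

15


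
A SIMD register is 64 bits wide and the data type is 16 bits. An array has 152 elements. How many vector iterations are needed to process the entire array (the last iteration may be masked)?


Width = 64 / 16 = 4 elements per vector op
Iterations = ceil(152 / 4) = 38

38


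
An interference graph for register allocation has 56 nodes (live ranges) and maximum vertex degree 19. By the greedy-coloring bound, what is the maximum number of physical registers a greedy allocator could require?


Greedy coloring never needs more than (max_degree + 1) colors: when coloring a vertex, at most max_degree neighbors are already colored.
Upper bound = 19 + 1 = 20

20


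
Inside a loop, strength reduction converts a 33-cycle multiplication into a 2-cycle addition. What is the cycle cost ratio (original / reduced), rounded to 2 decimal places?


Ratio = mult_cost / add_cost = 33 / 2 = 16.5

16.5


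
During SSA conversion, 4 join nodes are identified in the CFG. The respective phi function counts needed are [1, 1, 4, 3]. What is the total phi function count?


Total phi functions = sum of phi functions at each join node
= 1 + 1 + 4 + 3 = 9

9


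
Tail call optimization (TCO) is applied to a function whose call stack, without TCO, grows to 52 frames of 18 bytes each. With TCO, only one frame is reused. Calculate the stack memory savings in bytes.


Without TCO: 52 * 18 = 936 bytes
With TCO: reuse 1 frame = 18 bytes
Savings = 936 - 18 = 918

918


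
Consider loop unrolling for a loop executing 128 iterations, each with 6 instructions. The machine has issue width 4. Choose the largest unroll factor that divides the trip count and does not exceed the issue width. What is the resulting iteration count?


Largest divisor of 128 <= 4 is 4
New iterations = 128 / 4 = 32

32
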